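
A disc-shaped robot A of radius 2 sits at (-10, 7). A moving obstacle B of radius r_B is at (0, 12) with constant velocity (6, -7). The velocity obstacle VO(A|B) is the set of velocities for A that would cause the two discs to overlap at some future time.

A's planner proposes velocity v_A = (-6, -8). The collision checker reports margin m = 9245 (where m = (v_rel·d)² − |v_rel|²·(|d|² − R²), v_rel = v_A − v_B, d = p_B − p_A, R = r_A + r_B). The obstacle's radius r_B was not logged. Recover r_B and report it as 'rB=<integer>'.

m = 9245
d = (10, 5);  v_rel = (-12, -1),  |v_rel|² = 145
v_rel×d = (-12)·(5) − (-1)·(10) = -50
since m = R²·145 − (-50)²:  R² = (2500 + 9245) / 145 = 81
R = √81 = 9  ⇒  r_B = 9 − 2 = 7

rB=7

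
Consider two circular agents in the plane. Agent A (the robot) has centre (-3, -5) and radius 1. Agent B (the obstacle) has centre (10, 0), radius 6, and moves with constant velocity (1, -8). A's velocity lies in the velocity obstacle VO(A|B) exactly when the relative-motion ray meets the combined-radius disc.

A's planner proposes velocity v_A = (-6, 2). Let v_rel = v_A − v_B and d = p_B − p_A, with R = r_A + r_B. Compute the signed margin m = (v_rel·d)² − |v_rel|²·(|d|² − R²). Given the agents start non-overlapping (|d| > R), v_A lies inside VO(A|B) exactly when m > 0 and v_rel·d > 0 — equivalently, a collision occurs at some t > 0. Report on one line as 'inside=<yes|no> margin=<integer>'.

d = (13, 5),  |d|² = 194;  R = 1+6 = 7,  c = 194−7² = 145
v_rel = (-7, 10),  |v_rel|² = 149;  v_rel·d = (-7)·(13) + (10)·(5) = -41
149·t² + 82·t + 145 = 0  ⇒  m = (-41)² − 149·145 = -19924
m = -19924 < 0,  v_rel·d = -41 < 0  ⇒  outside

inside=no margin=-19924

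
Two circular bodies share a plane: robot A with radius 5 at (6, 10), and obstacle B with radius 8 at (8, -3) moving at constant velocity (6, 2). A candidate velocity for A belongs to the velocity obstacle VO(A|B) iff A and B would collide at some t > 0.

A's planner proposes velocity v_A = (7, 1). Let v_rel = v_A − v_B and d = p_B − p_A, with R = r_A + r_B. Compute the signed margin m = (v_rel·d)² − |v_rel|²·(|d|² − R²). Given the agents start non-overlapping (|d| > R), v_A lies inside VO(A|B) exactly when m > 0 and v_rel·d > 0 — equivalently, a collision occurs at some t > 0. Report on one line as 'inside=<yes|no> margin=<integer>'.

d = (2, -13),  |d|² = 173;  R = 5+8 = 13,  c = 173−13² = 4
v_rel = (1, -1),  |v_rel|² = 2;  v_rel·d = (1)·(2) + (-1)·(-13) = 15
2·t² − 30·t + 4 = 0  ⇒  m = 15² − 2·4 = 217
m = 217 > 0,  v_rel·d = 15 > 0  ⇒  inside

inside=yes margin=217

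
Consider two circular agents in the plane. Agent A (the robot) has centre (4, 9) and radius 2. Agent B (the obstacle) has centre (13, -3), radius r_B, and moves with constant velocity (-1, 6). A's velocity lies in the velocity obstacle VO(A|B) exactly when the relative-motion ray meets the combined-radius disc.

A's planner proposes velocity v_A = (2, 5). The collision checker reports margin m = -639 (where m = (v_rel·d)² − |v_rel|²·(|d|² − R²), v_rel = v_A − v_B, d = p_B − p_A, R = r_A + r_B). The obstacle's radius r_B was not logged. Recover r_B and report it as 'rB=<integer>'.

m = -639
d = (9, -12);  v_rel = (3, -1),  |v_rel|² = 10
v_rel×d = (3)·(-12) − (-1)·(9) = -27
since m = R²·10 − (-27)²:  R² = (729 + -639) / 10 = 9
R = √9 = 3  ⇒  r_B = 3 − 2 = 1

rB=1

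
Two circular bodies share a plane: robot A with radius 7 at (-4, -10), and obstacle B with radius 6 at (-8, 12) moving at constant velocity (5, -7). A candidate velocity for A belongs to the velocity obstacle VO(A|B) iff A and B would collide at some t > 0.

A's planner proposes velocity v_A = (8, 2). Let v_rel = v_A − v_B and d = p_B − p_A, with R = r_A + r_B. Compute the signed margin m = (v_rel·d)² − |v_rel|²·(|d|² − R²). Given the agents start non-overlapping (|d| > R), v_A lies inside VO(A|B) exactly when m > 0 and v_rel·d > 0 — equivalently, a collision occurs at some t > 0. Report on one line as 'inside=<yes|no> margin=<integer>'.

d = (-4, 22),  |d|² = 500;  R = 7+6 = 13,  c = 500−13² = 331
v_rel = (3, 9),  |v_rel|² = 90;  v_rel·d = (3)·(-4) + (9)·(22) = 186
90·t² − 372·t + 331 = 0  ⇒  m = 186² − 90·331 = 4806
m = 4806 > 0,  v_rel·d = 186 > 0  ⇒  inside

inside=yes margin=4806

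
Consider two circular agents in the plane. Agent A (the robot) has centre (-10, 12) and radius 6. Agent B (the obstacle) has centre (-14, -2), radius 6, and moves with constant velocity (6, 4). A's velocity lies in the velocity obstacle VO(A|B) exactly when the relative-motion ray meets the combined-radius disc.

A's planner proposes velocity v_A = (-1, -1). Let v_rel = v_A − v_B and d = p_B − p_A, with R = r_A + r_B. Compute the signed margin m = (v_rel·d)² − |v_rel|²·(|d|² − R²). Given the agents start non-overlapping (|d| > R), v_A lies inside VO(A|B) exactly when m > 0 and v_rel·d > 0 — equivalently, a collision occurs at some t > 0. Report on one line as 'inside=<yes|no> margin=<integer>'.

d = (-4, -14),  |d|² = 212;  R = 6+6 = 12,  c = 212−12² = 68
v_rel = (-7, -5),  |v_rel|² = 74;  v_rel·d = (-7)·(-4) + (-5)·(-14) = 98
74·t² − 196·t + 68 = 0  ⇒  m = 98² − 74·68 = 4572
m = 4572 > 0,  v_rel·d = 98 > 0  ⇒  inside

inside=yes margin=4572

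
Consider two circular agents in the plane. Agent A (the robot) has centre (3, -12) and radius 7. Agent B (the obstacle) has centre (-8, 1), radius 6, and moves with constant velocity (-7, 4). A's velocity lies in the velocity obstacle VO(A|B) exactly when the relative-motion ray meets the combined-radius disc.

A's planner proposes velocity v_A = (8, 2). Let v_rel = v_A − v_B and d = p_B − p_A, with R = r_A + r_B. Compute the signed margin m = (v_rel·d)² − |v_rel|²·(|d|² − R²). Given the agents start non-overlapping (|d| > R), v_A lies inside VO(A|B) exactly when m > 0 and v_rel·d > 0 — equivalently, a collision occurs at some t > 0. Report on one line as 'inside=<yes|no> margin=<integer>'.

d = (-11, 13),  |d|² = 290;  R = 7+6 = 13,  c = 290−13² = 121
v_rel = (15, -2),  |v_rel|² = 229;  v_rel·d = (15)·(-11) + (-2)·(13) = -191
229·t² + 382·t + 121 = 0  ⇒  m = (-191)² − 229·121 = 8772
m = 8772 > 0,  v_rel·d = -191 < 0  ⇒  outside

inside=no margin=8772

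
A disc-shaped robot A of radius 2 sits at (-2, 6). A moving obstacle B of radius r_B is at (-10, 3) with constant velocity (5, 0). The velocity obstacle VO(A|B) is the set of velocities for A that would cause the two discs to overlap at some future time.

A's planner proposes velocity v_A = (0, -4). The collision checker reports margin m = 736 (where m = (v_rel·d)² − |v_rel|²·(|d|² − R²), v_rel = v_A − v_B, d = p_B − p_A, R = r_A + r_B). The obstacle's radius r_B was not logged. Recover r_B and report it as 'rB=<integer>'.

m = 736
d = (-8, -3);  v_rel = (-5, -4),  |v_rel|² = 41
v_rel×d = (-5)·(-3) − (-4)·(-8) = -17
since m = R²·41 − (-17)²:  R² = (289 + 736) / 41 = 25
R = √25 = 5  ⇒  r_B = 5 − 2 = 3

rB=3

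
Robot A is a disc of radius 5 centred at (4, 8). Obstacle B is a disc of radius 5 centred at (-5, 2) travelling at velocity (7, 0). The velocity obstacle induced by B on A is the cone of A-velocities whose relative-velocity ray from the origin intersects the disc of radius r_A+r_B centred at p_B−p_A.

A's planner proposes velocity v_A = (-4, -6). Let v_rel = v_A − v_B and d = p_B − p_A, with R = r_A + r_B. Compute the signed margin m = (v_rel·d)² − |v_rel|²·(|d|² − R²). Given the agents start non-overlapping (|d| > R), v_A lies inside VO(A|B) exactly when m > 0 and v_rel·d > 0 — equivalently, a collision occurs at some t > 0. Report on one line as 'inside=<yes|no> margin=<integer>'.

d = (-9, -6),  |d|² = 117;  R = 5+5 = 10,  c = 117−10² = 17
v_rel = (-11, -6),  |v_rel|² = 157;  v_rel·d = (-11)·(-9) + (-6)·(-6) = 135
157·t² − 270·t + 17 = 0  ⇒  m = 135² − 157·17 = 15556
m = 15556 > 0,  v_rel·d = 135 > 0  ⇒  inside

inside=yes margin=15556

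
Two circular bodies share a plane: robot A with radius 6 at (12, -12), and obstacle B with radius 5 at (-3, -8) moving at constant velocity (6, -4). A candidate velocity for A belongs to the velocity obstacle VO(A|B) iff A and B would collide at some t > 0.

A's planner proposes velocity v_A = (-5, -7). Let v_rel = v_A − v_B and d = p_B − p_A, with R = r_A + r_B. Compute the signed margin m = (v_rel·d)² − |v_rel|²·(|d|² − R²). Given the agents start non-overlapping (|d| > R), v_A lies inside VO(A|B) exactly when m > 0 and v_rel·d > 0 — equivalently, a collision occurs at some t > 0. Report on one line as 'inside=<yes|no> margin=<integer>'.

d = (-15, 4),  |d|² = 241;  R = 6+5 = 11,  c = 241−11² = 120
v_rel = (-11, -3),  |v_rel|² = 130;  v_rel·d = (-11)·(-15) + (-3)·(4) = 153
130·t² − 306·t + 120 = 0  ⇒  m = 153² − 130·120 = 7809
m = 7809 > 0,  v_rel·d = 153 > 0  ⇒  inside

inside=yes margin=7809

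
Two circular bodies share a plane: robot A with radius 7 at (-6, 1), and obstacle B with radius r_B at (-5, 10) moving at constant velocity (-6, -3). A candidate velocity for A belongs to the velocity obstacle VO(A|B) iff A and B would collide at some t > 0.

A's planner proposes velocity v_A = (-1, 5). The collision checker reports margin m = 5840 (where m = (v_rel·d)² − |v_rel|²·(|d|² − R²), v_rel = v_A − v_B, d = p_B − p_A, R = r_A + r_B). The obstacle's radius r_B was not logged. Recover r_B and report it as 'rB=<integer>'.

m = 5840
d = (1, 9);  v_rel = (5, 8),  |v_rel|² = 89
v_rel×d = (5)·(9) − (8)·(1) = 37
since m = R²·89 − 37²:  R² = (1369 + 5840) / 89 = 81
R = √81 = 9  ⇒  r_B = 9 − 7 = 2

rB=2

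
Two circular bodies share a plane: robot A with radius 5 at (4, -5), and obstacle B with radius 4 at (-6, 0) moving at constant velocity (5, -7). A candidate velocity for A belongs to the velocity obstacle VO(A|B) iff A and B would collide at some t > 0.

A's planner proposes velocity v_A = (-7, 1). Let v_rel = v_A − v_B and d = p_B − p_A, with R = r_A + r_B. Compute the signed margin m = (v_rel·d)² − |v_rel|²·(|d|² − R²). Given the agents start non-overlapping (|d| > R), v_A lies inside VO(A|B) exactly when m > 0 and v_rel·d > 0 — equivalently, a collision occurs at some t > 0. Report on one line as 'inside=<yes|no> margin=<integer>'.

d = (-10, 5),  |d|² = 125;  R = 5+4 = 9,  c = 125−9² = 44
v_rel = (-12, 8),  |v_rel|² = 208;  v_rel·d = (-12)·(-10) + (8)·(5) = 160
208·t² − 320·t + 44 = 0  ⇒  m = 160² − 208·44 = 16448
m = 16448 > 0,  v_rel·d = 160 > 0  ⇒  inside

inside=yes margin=16448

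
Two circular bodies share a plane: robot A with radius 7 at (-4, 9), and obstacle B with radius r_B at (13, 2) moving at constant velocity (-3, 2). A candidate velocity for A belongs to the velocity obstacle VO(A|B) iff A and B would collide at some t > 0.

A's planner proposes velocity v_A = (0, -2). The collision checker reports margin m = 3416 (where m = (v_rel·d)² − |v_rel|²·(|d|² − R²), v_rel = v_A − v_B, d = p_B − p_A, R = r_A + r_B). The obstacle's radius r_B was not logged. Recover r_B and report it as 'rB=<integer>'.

m = 3416
d = (17, -7);  v_rel = (3, -4),  |v_rel|² = 25
v_rel×d = (3)·(-7) − (-4)·(17) = 47
since m = R²·25 − 47²:  R² = (2209 + 3416) / 25 = 225
R = √225 = 15  ⇒  r_B = 15 − 7 = 8

rB=8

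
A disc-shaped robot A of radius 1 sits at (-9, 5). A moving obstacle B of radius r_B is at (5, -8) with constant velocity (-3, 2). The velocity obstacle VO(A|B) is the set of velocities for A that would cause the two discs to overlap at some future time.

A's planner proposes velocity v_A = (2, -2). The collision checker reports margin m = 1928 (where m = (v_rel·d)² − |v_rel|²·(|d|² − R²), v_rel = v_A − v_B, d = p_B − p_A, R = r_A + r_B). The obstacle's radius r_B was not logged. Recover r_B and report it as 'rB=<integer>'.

m = 1928
d = (14, -13);  v_rel = (5, -4),  |v_rel|² = 41
v_rel×d = (5)·(-13) − (-4)·(14) = -9
since m = R²·41 − (-9)²:  R² = (81 + 1928) / 41 = 49
R = √49 = 7  ⇒  r_B = 7 − 1 = 6

rB=6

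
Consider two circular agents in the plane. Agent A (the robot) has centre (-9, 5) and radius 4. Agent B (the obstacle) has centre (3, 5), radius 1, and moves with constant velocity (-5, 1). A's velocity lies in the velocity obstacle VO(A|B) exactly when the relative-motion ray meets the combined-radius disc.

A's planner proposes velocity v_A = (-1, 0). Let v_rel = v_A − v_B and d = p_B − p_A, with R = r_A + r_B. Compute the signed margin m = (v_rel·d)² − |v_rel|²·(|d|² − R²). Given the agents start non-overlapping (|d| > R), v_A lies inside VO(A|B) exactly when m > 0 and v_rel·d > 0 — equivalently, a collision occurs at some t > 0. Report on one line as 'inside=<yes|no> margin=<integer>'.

d = (12, 0),  |d|² = 144;  R = 4+1 = 5,  c = 144−5² = 119
v_rel = (4, -1),  |v_rel|² = 17;  v_rel·d = (4)·(12) + (-1)·(0) = 48
17·t² − 96·t + 119 = 0  ⇒  m = 48² − 17·119 = 281
m = 281 > 0,  v_rel·d = 48 > 0  ⇒  inside

inside=yes margin=281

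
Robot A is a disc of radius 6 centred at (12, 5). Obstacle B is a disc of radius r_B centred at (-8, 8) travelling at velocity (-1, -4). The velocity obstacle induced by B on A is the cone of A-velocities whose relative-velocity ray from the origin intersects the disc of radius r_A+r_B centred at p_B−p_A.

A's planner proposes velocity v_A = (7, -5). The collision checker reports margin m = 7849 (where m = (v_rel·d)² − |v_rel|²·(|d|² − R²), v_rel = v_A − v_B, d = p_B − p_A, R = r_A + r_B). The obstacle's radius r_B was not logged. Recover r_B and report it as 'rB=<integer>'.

m = 7849
d = (-20, 3);  v_rel = (8, -1),  |v_rel|² = 65
v_rel×d = (8)·(3) − (-1)·(-20) = 4
since m = R²·65 − 4²:  R² = (16 + 7849) / 65 = 121
R = √121 = 11  ⇒  r_B = 11 − 6 = 5

rB=5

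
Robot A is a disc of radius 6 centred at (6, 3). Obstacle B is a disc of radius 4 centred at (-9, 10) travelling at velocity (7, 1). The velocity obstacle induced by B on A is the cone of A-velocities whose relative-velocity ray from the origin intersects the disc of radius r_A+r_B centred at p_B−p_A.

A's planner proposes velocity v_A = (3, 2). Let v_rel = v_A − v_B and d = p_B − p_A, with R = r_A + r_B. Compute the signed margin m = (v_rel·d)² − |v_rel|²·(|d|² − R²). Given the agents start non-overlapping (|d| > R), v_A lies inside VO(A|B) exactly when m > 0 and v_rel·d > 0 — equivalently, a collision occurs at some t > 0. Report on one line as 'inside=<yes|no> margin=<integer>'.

d = (-15, 7),  |d|² = 274;  R = 6+4 = 10,  c = 274−10² = 174
v_rel = (-4, 1),  |v_rel|² = 17;  v_rel·d = (-4)·(-15) + (1)·(7) = 67
17·t² − 134·t + 174 = 0  ⇒  m = 67² − 17·174 = 1531
m = 1531 > 0,  v_rel·d = 67 > 0  ⇒  inside

inside=yes margin=1531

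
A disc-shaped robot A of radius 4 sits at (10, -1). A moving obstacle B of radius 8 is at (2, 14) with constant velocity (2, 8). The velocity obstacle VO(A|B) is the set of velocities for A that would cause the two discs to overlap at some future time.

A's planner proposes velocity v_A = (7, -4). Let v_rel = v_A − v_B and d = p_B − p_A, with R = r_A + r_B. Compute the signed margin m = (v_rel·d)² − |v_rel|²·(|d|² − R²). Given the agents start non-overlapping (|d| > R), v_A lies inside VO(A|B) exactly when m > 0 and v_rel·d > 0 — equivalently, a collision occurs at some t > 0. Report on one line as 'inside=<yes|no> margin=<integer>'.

d = (-8, 15),  |d|² = 289;  R = 4+8 = 12,  c = 289−12² = 145
v_rel = (5, -12),  |v_rel|² = 169;  v_rel·d = (5)·(-8) + (-12)·(15) = -220
169·t² + 440·t + 145 = 0  ⇒  m = (-220)² − 169·145 = 23895
m = 23895 > 0,  v_rel·d = -220 < 0  ⇒  outside

inside=no margin=23895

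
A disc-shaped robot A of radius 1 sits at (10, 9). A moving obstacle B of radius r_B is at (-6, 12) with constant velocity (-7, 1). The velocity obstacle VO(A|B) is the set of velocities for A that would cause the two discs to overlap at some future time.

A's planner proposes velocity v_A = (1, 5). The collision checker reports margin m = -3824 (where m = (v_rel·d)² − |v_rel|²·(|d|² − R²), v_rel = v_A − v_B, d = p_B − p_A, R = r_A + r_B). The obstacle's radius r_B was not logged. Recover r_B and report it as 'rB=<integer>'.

m = -3824
d = (-16, 3);  v_rel = (8, 4),  |v_rel|² = 80
v_rel×d = (8)·(3) − (4)·(-16) = 88
since m = R²·80 − 88²:  R² = (7744 + -3824) / 80 = 49
R = √49 = 7  ⇒  r_B = 7 − 1 = 6

rB=6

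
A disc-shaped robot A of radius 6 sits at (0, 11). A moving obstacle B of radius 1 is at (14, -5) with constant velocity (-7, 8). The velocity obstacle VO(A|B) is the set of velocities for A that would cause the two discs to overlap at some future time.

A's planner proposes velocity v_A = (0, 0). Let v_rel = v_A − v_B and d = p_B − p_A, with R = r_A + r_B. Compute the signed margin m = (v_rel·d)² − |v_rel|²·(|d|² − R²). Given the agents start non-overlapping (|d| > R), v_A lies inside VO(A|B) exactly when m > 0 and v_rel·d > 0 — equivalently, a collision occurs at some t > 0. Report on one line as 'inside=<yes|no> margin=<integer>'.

d = (14, -16),  |d|² = 452;  R = 6+1 = 7,  c = 452−7² = 403
v_rel = (7, -8),  |v_rel|² = 113;  v_rel·d = (7)·(14) + (-8)·(-16) = 226
113·t² − 452·t + 403 = 0  ⇒  m = 226² − 113·403 = 5537
m = 5537 > 0,  v_rel·d = 226 > 0  ⇒  inside

inside=yes margin=5537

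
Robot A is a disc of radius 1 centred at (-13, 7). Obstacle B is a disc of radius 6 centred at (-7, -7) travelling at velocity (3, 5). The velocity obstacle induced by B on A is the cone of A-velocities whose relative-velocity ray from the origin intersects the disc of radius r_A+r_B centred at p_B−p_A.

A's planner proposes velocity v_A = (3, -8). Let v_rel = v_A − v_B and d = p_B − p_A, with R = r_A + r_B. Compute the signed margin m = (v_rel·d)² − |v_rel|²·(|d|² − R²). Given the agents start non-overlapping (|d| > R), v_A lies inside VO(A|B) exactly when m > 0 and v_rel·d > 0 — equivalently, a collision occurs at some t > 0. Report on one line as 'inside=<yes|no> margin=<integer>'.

d = (6, -14),  |d|² = 232;  R = 1+6 = 7,  c = 232−7² = 183
v_rel = (0, -13),  |v_rel|² = 169;  v_rel·d = (0)·(6) + (-13)·(-14) = 182
169·t² − 364·t + 183 = 0  ⇒  m = 182² − 169·183 = 2197
m = 2197 > 0,  v_rel·d = 182 > 0  ⇒  inside

inside=yes margin=2197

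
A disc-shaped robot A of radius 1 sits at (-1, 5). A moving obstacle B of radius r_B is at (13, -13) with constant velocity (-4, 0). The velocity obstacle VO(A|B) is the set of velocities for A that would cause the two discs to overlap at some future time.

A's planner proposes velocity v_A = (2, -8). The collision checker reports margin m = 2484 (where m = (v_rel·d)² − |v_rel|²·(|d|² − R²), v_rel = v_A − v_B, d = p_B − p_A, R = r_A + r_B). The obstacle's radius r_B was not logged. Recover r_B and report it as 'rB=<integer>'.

m = 2484
d = (14, -18);  v_rel = (6, -8),  |v_rel|² = 100
v_rel×d = (6)·(-18) − (-8)·(14) = 4
since m = R²·100 − 4²:  R² = (16 + 2484) / 100 = 25
R = √25 = 5  ⇒  r_B = 5 − 1 = 4

rB=4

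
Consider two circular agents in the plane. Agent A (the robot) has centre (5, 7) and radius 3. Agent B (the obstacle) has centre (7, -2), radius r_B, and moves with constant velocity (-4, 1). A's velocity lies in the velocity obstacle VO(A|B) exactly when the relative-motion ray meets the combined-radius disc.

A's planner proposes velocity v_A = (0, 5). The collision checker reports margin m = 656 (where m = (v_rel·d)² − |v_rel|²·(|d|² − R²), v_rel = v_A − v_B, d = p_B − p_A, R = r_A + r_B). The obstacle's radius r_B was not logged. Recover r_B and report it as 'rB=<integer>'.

m = 656
d = (2, -9);  v_rel = (4, 4),  |v_rel|² = 32
v_rel×d = (4)·(-9) − (4)·(2) = -44
since m = R²·32 − (-44)²:  R² = (1936 + 656) / 32 = 81
R = √81 = 9  ⇒  r_B = 9 − 3 = 6

rB=6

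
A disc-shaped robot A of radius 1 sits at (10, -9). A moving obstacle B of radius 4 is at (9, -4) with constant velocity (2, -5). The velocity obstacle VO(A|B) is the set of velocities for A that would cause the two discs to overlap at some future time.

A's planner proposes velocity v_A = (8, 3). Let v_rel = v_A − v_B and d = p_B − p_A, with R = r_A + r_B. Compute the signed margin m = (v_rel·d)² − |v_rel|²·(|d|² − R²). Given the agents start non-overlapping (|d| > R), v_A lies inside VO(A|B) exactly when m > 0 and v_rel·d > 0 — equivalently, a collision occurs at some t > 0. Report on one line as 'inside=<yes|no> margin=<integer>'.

d = (-1, 5),  |d|² = 26;  R = 1+4 = 5,  c = 26−5² = 1
v_rel = (6, 8),  |v_rel|² = 100;  v_rel·d = (6)·(-1) + (8)·(5) = 34
100·t² − 68·t + 1 = 0  ⇒  m = 34² − 100·1 = 1056
m = 1056 > 0,  v_rel·d = 34 > 0  ⇒  inside

inside=yes margin=1056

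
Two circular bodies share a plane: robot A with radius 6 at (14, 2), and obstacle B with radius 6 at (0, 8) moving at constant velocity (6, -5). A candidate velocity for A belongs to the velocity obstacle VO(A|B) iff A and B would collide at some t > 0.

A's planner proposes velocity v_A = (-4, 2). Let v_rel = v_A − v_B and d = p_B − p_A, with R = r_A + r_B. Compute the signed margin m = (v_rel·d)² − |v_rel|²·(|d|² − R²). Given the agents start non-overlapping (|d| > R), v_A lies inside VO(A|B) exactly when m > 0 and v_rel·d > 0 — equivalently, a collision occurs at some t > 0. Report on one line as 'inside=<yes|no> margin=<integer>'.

d = (-14, 6),  |d|² = 232;  R = 6+6 = 12,  c = 232−12² = 88
v_rel = (-10, 7),  |v_rel|² = 149;  v_rel·d = (-10)·(-14) + (7)·(6) = 182
149·t² − 364·t + 88 = 0  ⇒  m = 182² − 149·88 = 20012
m = 20012 > 0,  v_rel·d = 182 > 0  ⇒  inside

inside=yes margin=20012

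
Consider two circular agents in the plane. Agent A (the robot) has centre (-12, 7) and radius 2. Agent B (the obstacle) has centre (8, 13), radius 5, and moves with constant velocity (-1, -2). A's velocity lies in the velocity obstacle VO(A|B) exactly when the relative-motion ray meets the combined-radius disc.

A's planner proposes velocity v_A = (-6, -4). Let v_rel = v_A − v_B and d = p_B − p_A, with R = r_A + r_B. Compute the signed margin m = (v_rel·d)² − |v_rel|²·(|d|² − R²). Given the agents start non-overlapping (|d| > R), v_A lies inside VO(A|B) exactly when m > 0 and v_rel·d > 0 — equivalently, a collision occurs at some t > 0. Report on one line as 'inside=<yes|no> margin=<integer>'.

d = (20, 6),  |d|² = 436;  R = 2+5 = 7,  c = 436−7² = 387
v_rel = (-5, -2),  |v_rel|² = 29;  v_rel·d = (-5)·(20) + (-2)·(6) = -112
29·t² + 224·t + 387 = 0  ⇒  m = (-112)² − 29·387 = 1321
m = 1321 > 0,  v_rel·d = -112 < 0  ⇒  outside

inside=no margin=1321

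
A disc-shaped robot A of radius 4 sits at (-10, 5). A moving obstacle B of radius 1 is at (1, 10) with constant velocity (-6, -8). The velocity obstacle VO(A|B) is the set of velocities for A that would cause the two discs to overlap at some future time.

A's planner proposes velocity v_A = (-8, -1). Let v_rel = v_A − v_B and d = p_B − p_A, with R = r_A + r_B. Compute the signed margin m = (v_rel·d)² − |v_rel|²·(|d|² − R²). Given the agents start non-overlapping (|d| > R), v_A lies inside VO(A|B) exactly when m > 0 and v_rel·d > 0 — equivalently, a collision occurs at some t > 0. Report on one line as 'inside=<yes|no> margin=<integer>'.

d = (11, 5),  |d|² = 146;  R = 4+1 = 5,  c = 146−5² = 121
v_rel = (-2, 7),  |v_rel|² = 53;  v_rel·d = (-2)·(11) + (7)·(5) = 13
53·t² − 26·t + 121 = 0  ⇒  m = 13² − 53·121 = -6244
m = -6244 < 0,  v_rel·d = 13 > 0  ⇒  outside

inside=no margin=-6244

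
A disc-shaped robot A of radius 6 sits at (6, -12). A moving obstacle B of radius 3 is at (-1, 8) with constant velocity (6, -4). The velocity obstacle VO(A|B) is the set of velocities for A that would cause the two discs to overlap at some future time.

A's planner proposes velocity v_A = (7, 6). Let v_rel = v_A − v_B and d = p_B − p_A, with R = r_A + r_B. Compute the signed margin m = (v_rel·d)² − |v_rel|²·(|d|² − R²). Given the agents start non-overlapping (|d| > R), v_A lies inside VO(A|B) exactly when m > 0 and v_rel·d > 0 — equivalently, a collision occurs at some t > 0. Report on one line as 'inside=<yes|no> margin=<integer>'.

d = (-7, 20),  |d|² = 449;  R = 6+3 = 9,  c = 449−9² = 368
v_rel = (1, 10),  |v_rel|² = 101;  v_rel·d = (1)·(-7) + (10)·(20) = 193
101·t² − 386·t + 368 = 0  ⇒  m = 193² − 101·368 = 81
m = 81 > 0,  v_rel·d = 193 > 0  ⇒  inside

inside=yes margin=81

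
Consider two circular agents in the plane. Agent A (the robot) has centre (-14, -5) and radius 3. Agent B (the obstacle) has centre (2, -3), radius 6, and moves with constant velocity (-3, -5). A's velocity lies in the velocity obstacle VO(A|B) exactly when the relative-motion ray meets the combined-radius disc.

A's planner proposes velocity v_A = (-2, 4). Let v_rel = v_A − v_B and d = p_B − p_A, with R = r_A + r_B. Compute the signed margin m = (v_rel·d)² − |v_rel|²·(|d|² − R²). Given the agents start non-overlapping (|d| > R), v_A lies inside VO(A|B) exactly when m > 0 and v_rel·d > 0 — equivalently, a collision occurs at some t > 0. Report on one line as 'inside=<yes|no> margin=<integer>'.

d = (16, 2),  |d|² = 260;  R = 3+6 = 9,  c = 260−9² = 179
v_rel = (1, 9),  |v_rel|² = 82;  v_rel·d = (1)·(16) + (9)·(2) = 34
82·t² − 68·t + 179 = 0  ⇒  m = 34² − 82·179 = -13522
m = -13522 < 0,  v_rel·d = 34 > 0  ⇒  outside

inside=no margin=-13522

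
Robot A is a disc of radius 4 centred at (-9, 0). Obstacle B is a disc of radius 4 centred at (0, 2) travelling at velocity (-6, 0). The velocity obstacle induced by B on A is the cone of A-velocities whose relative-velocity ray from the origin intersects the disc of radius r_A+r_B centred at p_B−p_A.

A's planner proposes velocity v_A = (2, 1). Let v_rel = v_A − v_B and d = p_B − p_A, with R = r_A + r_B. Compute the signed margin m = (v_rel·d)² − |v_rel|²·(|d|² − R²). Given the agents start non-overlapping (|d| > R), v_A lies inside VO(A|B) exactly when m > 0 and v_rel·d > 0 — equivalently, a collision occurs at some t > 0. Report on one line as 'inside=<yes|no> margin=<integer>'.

d = (9, 2),  |d|² = 85;  R = 4+4 = 8,  c = 85−8² = 21
v_rel = (8, 1),  |v_rel|² = 65;  v_rel·d = (8)·(9) + (1)·(2) = 74
65·t² − 148·t + 21 = 0  ⇒  m = 74² − 65·21 = 4111
m = 4111 > 0,  v_rel·d = 74 > 0  ⇒  inside

inside=yes margin=4111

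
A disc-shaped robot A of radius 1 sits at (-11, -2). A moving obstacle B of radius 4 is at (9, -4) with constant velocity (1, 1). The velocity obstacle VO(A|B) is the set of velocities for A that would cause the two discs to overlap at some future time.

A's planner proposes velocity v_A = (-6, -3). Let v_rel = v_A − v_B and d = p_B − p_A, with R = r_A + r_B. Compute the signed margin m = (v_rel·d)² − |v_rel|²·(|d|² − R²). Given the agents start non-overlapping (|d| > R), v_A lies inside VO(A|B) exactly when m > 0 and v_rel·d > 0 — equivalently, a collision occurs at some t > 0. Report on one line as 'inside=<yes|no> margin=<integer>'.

d = (20, -2),  |d|² = 404;  R = 1+4 = 5,  c = 404−5² = 379
v_rel = (-7, -4),  |v_rel|² = 65;  v_rel·d = (-7)·(20) + (-4)·(-2) = -132
65·t² + 264·t + 379 = 0  ⇒  m = (-132)² − 65·379 = -7211
m = -7211 < 0,  v_rel·d = -132 < 0  ⇒  outside

inside=no margin=-7211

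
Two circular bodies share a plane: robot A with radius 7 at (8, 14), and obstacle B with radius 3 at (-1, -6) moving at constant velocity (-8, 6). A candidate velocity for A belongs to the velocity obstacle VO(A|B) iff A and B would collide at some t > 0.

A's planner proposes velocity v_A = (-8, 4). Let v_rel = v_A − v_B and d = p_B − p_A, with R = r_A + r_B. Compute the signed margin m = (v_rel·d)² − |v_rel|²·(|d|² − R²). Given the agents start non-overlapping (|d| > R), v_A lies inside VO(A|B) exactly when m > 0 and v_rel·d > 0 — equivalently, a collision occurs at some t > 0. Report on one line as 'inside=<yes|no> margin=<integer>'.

d = (-9, -20),  |d|² = 481;  R = 7+3 = 10,  c = 481−10² = 381
v_rel = (0, -2),  |v_rel|² = 4;  v_rel·d = (0)·(-9) + (-2)·(-20) = 40
4·t² − 80·t + 381 = 0  ⇒  m = 40² − 4·381 = 76
m = 76 > 0,  v_rel·d = 40 > 0  ⇒  inside

inside=yes margin=76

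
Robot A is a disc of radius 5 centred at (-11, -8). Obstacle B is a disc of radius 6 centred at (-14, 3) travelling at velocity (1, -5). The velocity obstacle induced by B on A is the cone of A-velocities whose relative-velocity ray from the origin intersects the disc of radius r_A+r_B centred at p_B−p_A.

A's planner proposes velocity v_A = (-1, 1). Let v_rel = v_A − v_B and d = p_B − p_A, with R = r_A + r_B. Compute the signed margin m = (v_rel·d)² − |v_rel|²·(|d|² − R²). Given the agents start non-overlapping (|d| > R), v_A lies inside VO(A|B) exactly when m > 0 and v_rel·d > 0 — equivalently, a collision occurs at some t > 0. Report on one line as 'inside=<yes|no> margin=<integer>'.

d = (-3, 11),  |d|² = 130;  R = 5+6 = 11,  c = 130−11² = 9
v_rel = (-2, 6),  |v_rel|² = 40;  v_rel·d = (-2)·(-3) + (6)·(11) = 72
40·t² − 144·t + 9 = 0  ⇒  m = 72² − 40·9 = 4824
m = 4824 > 0,  v_rel·d = 72 > 0  ⇒  inside

inside=yes margin=4824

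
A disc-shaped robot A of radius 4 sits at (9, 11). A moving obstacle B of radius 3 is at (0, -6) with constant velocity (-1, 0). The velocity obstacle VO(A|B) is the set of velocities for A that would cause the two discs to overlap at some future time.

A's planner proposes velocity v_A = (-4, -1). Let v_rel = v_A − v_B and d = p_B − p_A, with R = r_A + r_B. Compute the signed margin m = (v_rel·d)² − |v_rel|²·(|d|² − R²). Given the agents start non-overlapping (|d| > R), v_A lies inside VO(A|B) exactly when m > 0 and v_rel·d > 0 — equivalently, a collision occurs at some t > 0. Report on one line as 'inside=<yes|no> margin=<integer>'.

d = (-9, -17),  |d|² = 370;  R = 4+3 = 7,  c = 370−7² = 321
v_rel = (-3, -1),  |v_rel|² = 10;  v_rel·d = (-3)·(-9) + (-1)·(-17) = 44
10·t² − 88·t + 321 = 0  ⇒  m = 44² − 10·321 = -1274
m = -1274 < 0,  v_rel·d = 44 > 0  ⇒  outside

inside=no margin=-1274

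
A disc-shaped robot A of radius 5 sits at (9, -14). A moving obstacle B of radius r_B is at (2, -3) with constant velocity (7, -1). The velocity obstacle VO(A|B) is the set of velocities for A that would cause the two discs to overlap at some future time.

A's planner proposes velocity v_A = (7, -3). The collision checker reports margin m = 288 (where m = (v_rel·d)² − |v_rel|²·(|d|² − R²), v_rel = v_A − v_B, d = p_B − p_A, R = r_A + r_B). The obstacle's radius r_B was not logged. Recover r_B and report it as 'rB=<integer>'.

m = 288
d = (-7, 11);  v_rel = (0, -2),  |v_rel|² = 4
v_rel×d = (0)·(11) − (-2)·(-7) = -14
since m = R²·4 − (-14)²:  R² = (196 + 288) / 4 = 121
R = √121 = 11  ⇒  r_B = 11 − 5 = 6

rB=6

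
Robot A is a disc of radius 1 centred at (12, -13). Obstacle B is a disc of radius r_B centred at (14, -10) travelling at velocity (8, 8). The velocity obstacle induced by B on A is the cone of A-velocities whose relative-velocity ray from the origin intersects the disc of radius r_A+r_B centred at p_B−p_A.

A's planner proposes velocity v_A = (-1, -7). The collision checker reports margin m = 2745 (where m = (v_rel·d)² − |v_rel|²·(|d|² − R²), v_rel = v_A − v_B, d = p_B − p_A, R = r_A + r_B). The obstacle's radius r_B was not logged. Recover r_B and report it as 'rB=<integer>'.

m = 2745
d = (2, 3);  v_rel = (-9, -15),  |v_rel|² = 306
v_rel×d = (-9)·(3) − (-15)·(2) = 3
since m = R²·306 − 3²:  R² = (9 + 2745) / 306 = 9
R = √9 = 3  ⇒  r_B = 3 − 1 = 2

rB=2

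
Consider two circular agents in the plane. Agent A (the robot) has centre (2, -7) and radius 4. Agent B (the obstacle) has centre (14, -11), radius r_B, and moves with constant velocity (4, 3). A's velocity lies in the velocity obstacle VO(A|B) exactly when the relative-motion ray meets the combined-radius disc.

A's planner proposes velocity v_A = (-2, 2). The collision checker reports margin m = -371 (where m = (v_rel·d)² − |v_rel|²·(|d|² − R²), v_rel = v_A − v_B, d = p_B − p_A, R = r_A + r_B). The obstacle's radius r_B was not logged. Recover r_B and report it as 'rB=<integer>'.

m = -371
d = (12, -4);  v_rel = (-6, -1),  |v_rel|² = 37
v_rel×d = (-6)·(-4) − (-1)·(12) = 36
since m = R²·37 − 36²:  R² = (1296 + -371) / 37 = 25
R = √25 = 5  ⇒  r_B = 5 − 4 = 1

rB=1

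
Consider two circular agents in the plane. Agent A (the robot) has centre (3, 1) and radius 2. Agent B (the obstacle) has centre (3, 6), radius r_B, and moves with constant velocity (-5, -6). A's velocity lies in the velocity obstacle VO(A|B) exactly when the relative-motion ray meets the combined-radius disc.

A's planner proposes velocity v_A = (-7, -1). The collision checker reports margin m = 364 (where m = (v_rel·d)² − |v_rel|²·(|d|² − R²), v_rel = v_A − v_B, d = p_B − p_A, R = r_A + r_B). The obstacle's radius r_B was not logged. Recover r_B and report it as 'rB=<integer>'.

m = 364
d = (0, 5);  v_rel = (-2, 5),  |v_rel|² = 29
v_rel×d = (-2)·(5) − (5)·(0) = -10
since m = R²·29 − (-10)²:  R² = (100 + 364) / 29 = 16
R = √16 = 4  ⇒  r_B = 4 − 2 = 2

rB=2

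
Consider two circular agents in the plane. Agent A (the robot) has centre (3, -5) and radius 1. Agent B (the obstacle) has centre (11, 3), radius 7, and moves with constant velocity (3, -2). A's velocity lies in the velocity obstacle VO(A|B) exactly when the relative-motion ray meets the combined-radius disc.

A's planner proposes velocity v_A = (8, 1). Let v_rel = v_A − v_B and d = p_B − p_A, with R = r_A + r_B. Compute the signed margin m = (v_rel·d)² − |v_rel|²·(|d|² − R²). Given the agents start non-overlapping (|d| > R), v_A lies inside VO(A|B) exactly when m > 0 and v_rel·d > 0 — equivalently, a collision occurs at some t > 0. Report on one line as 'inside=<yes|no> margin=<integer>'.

d = (8, 8),  |d|² = 128;  R = 1+7 = 8,  c = 128−8² = 64
v_rel = (5, 3),  |v_rel|² = 34;  v_rel·d = (5)·(8) + (3)·(8) = 64
34·t² − 128·t + 64 = 0  ⇒  m = 64² − 34·64 = 1920
m = 1920 > 0,  v_rel·d = 64 > 0  ⇒  inside

inside=yes margin=1920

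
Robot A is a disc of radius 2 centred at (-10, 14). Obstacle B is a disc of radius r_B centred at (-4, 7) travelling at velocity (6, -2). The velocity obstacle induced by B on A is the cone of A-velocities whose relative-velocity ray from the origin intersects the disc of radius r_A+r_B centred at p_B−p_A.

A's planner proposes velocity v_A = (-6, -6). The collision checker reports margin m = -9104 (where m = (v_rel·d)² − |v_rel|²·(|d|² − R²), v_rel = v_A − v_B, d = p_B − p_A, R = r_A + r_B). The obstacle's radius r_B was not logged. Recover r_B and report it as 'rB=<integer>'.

m = -9104
d = (6, -7);  v_rel = (-12, -4),  |v_rel|² = 160
v_rel×d = (-12)·(-7) − (-4)·(6) = 108
since m = R²·160 − 108²:  R² = (11664 + -9104) / 160 = 16
R = √16 = 4  ⇒  r_B = 4 − 2 = 2

rB=2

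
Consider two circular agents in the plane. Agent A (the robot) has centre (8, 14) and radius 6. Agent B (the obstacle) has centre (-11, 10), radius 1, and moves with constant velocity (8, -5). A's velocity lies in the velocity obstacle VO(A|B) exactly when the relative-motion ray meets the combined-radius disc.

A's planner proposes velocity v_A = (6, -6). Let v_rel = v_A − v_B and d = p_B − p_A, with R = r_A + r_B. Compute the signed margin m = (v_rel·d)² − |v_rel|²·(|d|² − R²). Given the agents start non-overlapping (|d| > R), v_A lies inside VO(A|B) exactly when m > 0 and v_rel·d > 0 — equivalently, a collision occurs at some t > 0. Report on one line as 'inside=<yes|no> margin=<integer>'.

d = (-19, -4),  |d|² = 377;  R = 6+1 = 7,  c = 377−7² = 328
v_rel = (-2, -1),  |v_rel|² = 5;  v_rel·d = (-2)·(-19) + (-1)·(-4) = 42
5·t² − 84·t + 328 = 0  ⇒  m = 42² − 5·328 = 124
m = 124 > 0,  v_rel·d = 42 > 0  ⇒  inside

inside=yes margin=124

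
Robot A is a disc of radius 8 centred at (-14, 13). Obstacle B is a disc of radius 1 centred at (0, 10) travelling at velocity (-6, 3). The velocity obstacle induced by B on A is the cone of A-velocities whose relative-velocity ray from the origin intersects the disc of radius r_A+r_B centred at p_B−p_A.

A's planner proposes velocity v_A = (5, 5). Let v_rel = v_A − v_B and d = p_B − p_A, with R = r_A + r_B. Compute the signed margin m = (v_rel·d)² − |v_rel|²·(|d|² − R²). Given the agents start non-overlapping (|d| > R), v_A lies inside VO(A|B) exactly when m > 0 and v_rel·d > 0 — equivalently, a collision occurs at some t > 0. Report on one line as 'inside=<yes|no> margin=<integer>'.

d = (14, -3),  |d|² = 205;  R = 8+1 = 9,  c = 205−9² = 124
v_rel = (11, 2),  |v_rel|² = 125;  v_rel·d = (11)·(14) + (2)·(-3) = 148
125·t² − 296·t + 124 = 0  ⇒  m = 148² − 125·124 = 6404
m = 6404 > 0,  v_rel·d = 148 > 0  ⇒  inside

inside=yes margin=6404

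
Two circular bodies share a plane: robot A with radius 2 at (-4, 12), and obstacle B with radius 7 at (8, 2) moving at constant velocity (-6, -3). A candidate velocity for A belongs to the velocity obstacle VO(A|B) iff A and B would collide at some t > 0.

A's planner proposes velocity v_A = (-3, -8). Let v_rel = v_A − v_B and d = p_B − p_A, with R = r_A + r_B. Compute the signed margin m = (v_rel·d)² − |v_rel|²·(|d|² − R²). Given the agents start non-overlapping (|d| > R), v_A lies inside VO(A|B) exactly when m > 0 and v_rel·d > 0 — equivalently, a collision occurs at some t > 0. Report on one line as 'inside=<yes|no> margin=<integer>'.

d = (12, -10),  |d|² = 244;  R = 2+7 = 9,  c = 244−9² = 163
v_rel = (3, -5),  |v_rel|² = 34;  v_rel·d = (3)·(12) + (-5)·(-10) = 86
34·t² − 172·t + 163 = 0  ⇒  m = 86² − 34·163 = 1854
m = 1854 > 0,  v_rel·d = 86 > 0  ⇒  inside

inside=yes margin=1854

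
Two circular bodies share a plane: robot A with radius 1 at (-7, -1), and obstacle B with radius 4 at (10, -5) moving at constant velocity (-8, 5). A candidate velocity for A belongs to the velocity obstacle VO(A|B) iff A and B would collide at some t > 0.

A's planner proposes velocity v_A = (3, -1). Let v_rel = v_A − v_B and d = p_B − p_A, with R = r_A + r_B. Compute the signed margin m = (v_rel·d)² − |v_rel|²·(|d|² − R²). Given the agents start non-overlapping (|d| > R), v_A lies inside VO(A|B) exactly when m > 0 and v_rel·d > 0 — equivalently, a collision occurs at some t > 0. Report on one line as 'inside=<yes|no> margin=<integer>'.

d = (17, -4),  |d|² = 305;  R = 1+4 = 5,  c = 305−5² = 280
v_rel = (11, -6),  |v_rel|² = 157;  v_rel·d = (11)·(17) + (-6)·(-4) = 211
157·t² − 422·t + 280 = 0  ⇒  m = 211² − 157·280 = 561
m = 561 > 0,  v_rel·d = 211 > 0  ⇒  inside

inside=yes margin=561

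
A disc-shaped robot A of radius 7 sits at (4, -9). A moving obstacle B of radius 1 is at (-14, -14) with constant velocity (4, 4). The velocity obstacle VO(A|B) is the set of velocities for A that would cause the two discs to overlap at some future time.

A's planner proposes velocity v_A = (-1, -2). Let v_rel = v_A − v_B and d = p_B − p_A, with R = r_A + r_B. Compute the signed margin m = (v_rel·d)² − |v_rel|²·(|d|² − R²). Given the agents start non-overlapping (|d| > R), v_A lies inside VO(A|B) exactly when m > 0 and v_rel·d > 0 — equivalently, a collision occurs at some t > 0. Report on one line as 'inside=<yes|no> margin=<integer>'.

d = (-18, -5),  |d|² = 349;  R = 7+1 = 8,  c = 349−8² = 285
v_rel = (-5, -6),  |v_rel|² = 61;  v_rel·d = (-5)·(-18) + (-6)·(-5) = 120
61·t² − 240·t + 285 = 0  ⇒  m = 120² − 61·285 = -2985
m = -2985 < 0,  v_rel·d = 120 > 0  ⇒  outside

inside=no margin=-2985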